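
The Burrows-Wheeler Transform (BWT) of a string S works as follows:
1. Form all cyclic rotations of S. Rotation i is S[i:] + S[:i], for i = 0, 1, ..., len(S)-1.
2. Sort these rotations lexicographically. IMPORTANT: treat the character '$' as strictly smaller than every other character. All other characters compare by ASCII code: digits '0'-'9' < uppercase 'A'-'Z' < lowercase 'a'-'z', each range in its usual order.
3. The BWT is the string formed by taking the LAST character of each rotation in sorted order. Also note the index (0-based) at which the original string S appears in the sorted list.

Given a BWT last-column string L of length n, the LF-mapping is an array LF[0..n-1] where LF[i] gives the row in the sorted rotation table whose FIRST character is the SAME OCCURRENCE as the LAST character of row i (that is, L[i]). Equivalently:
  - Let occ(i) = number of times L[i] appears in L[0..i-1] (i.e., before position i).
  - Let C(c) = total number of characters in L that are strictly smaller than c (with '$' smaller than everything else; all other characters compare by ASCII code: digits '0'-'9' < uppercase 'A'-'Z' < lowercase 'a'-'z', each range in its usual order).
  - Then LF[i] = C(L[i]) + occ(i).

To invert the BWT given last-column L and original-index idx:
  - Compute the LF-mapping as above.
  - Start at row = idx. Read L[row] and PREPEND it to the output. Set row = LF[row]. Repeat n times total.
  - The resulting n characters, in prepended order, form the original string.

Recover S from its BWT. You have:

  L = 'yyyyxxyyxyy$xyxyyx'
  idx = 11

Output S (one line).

LF mapping: 7 8 9 10 1 2 11 12 3 13 14 0 4 15 5 16 17 6
Walk LF starting at row 11, prepending L[row]:
  step 1: row=11, L[11]='$', prepend. Next row=LF[11]=0
  step 2: row=0, L[0]='y', prepend. Next row=LF[0]=7
  step 3: row=7, L[7]='y', prepend. Next row=LF[7]=12
  step 4: row=12, L[12]='x', prepend. Next row=LF[12]=4
  step 5: row=4, L[4]='x', prepend. Next row=LF[4]=1
  step 6: row=1, L[1]='y', prepend. Next row=LF[1]=8
  step 7: row=8, L[8]='x', prepend. Next row=LF[8]=3
  step 8: row=3, L[3]='y', prepend. Next row=LF[3]=10
  step 9: row=10, L[10]='y', prepend. Next row=LF[10]=14
  step 10: row=14, L[14]='x', prepend. Next row=LF[14]=5
  step 11: row=5, L[5]='x', prepend. Next row=LF[5]=2
  step 12: row=2, L[2]='y', prepend. Next row=LF[2]=9
  step 13: row=9, L[9]='y', prepend. Next row=LF[9]=13
  step 14: row=13, L[13]='y', prepend. Next row=LF[13]=15
  step 15: row=15, L[15]='y', prepend. Next row=LF[15]=16
  step 16: row=16, L[16]='y', prepend. Next row=LF[16]=17
  step 17: row=17, L[17]='x', prepend. Next row=LF[17]=6
  step 18: row=6, L[6]='y', prepend. Next row=LF[6]=11
Reversed output: yxyyyyyxxyyxyxxyy$

Answer: yxyyyyyxxyyxyxxyy$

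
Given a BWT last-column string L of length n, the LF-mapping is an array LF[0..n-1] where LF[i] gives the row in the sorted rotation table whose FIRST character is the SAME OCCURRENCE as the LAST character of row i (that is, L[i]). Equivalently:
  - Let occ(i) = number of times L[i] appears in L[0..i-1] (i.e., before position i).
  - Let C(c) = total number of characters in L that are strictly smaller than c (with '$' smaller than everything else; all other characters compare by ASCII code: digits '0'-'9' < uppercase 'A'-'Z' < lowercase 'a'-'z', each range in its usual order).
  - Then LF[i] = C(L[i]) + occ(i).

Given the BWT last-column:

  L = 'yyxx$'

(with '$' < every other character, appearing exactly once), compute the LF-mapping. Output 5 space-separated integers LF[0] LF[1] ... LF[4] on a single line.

Answer: 3 4 1 2 0

Derivation:
Char counts: '$':1, 'x':2, 'y':2
C (first-col start): C('$')=0, C('x')=1, C('y')=3
L[0]='y': occ=0, LF[0]=C('y')+0=3+0=3
L[1]='y': occ=1, LF[1]=C('y')+1=3+1=4
L[2]='x': occ=0, LF[2]=C('x')+0=1+0=1
L[3]='x': occ=1, LF[3]=C('x')+1=1+1=2
L[4]='$': occ=0, LF[4]=C('$')+0=0+0=0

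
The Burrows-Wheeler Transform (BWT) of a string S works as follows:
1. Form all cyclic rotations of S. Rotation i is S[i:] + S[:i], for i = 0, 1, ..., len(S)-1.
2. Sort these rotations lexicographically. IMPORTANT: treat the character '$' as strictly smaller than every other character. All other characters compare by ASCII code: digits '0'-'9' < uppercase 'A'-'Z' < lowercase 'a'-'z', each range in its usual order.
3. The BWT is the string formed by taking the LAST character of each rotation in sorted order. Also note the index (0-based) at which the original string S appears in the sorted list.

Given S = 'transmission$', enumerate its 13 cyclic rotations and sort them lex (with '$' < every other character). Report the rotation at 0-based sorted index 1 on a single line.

Answer: ansmission$tr

Derivation:
All 13 rotations (rotation i = S[i:]+S[:i]):
  rot[0] = transmission$
  rot[1] = ransmission$t
  rot[2] = ansmission$tr
  rot[3] = nsmission$tra
  rot[4] = smission$tran
  rot[5] = mission$trans
  rot[6] = ission$transm
  rot[7] = ssion$transmi
  rot[8] = sion$transmis
  rot[9] = ion$transmiss
  rot[10] = on$transmissi
  rot[11] = n$transmissio
  rot[12] = $transmission
Sorted (with $ < everything):
  sorted[0] = $transmission
  sorted[1] = ansmission$tr
  sorted[2] = ion$transmiss
  sorted[3] = ission$transm
  sorted[4] = mission$trans
  sorted[5] = n$transmissio
  sorted[6] = nsmission$tra
  sorted[7] = on$transmissi
  sorted[8] = ransmission$t
  sorted[9] = sion$transmis
  sorted[10] = smission$tran
  sorted[11] = ssion$transmi
  sorted[12] = transmission$
sorted[1] = ansmission$tr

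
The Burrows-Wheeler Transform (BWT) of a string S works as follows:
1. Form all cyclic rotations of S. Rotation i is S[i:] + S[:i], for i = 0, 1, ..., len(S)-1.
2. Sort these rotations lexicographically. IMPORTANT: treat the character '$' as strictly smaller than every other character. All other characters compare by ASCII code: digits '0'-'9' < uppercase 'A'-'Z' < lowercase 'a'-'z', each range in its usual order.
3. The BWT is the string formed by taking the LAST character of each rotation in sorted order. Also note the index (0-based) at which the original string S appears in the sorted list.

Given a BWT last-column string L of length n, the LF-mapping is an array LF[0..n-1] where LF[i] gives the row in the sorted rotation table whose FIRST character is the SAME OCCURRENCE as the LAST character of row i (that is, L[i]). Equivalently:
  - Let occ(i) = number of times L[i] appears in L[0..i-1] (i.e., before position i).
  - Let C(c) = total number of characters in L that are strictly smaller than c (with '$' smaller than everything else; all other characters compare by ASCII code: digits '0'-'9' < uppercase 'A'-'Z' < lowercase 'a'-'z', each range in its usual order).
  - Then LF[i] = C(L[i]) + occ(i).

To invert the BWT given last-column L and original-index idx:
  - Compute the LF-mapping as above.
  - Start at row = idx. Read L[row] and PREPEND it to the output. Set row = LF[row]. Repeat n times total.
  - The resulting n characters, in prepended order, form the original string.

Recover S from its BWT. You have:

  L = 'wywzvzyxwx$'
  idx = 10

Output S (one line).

Answer: zxyvwyxzww$

Derivation:
LF mapping: 2 7 3 9 1 10 8 5 4 6 0
Walk LF starting at row 10, prepending L[row]:
  step 1: row=10, L[10]='$', prepend. Next row=LF[10]=0
  step 2: row=0, L[0]='w', prepend. Next row=LF[0]=2
  step 3: row=2, L[2]='w', prepend. Next row=LF[2]=3
  step 4: row=3, L[3]='z', prepend. Next row=LF[3]=9
  step 5: row=9, L[9]='x', prepend. Next row=LF[9]=6
  step 6: row=6, L[6]='y', prepend. Next row=LF[6]=8
  step 7: row=8, L[8]='w', prepend. Next row=LF[8]=4
  step 8: row=4, L[4]='v', prepend. Next row=LF[4]=1
  step 9: row=1, L[1]='y', prepend. Next row=LF[1]=7
  step 10: row=7, L[7]='x', prepend. Next row=LF[7]=5
  step 11: row=5, L[5]='z', prepend. Next row=LF[5]=10
Reversed output: zxyvwyxzww$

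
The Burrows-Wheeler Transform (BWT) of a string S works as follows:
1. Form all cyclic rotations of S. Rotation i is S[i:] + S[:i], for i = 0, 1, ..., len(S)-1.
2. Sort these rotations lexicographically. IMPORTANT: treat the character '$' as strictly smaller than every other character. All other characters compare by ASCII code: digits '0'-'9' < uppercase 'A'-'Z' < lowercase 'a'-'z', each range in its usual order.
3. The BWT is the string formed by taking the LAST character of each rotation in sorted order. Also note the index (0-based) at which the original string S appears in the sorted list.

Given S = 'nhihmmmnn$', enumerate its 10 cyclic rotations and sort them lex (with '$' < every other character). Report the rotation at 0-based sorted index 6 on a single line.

All 10 rotations (rotation i = S[i:]+S[:i]):
  rot[0] = nhihmmmnn$
  rot[1] = hihmmmnn$n
  rot[2] = ihmmmnn$nh
  rot[3] = hmmmnn$nhi
  rot[4] = mmmnn$nhih
  rot[5] = mmnn$nhihm
  rot[6] = mnn$nhihmm
  rot[7] = nn$nhihmmm
  rot[8] = n$nhihmmmn
  rot[9] = $nhihmmmnn
Sorted (with $ < everything):
  sorted[0] = $nhihmmmnn
  sorted[1] = hihmmmnn$n
  sorted[2] = hmmmnn$nhi
  sorted[3] = ihmmmnn$nh
  sorted[4] = mmmnn$nhih
  sorted[5] = mmnn$nhihm
  sorted[6] = mnn$nhihmm
  sorted[7] = n$nhihmmmn
  sorted[8] = nhihmmmnn$
  sorted[9] = nn$nhihmmm
sorted[6] = mnn$nhihmm

Answer: mnn$nhihmm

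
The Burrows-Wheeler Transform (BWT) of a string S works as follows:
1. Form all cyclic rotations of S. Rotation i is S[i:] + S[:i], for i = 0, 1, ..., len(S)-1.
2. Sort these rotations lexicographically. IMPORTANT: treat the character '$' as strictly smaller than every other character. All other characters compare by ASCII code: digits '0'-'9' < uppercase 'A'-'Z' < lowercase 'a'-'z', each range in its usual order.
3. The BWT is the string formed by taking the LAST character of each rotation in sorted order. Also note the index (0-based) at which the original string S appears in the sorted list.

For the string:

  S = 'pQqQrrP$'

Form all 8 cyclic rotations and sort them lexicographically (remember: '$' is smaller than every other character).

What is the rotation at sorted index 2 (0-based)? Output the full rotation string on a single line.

Answer: QqQrrP$p

Derivation:
All 8 rotations (rotation i = S[i:]+S[:i]):
  rot[0] = pQqQrrP$
  rot[1] = QqQrrP$p
  rot[2] = qQrrP$pQ
  rot[3] = QrrP$pQq
  rot[4] = rrP$pQqQ
  rot[5] = rP$pQqQr
  rot[6] = P$pQqQrr
  rot[7] = $pQqQrrP
Sorted (with $ < everything):
  sorted[0] = $pQqQrrP
  sorted[1] = P$pQqQrr
  sorted[2] = QqQrrP$p
  sorted[3] = QrrP$pQq
  sorted[4] = pQqQrrP$
  sorted[5] = qQrrP$pQ
  sorted[6] = rP$pQqQr
  sorted[7] = rrP$pQqQ
sorted[2] = QqQrrP$p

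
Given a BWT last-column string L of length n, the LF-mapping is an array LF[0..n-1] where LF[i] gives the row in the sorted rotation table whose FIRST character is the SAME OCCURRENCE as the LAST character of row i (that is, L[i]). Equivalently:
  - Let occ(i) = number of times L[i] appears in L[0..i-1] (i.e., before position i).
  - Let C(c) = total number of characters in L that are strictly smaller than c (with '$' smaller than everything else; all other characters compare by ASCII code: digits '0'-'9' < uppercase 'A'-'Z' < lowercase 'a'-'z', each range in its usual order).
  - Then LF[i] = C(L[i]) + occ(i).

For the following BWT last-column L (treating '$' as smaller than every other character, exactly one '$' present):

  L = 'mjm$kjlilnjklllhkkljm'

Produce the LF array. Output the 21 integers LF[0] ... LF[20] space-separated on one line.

Answer: 17 3 18 0 7 4 11 2 12 20 5 8 13 14 15 1 9 10 16 6 19

Derivation:
Char counts: '$':1, 'h':1, 'i':1, 'j':4, 'k':4, 'l':6, 'm':3, 'n':1
C (first-col start): C('$')=0, C('h')=1, C('i')=2, C('j')=3, C('k')=7, C('l')=11, C('m')=17, C('n')=20
L[0]='m': occ=0, LF[0]=C('m')+0=17+0=17
L[1]='j': occ=0, LF[1]=C('j')+0=3+0=3
L[2]='m': occ=1, LF[2]=C('m')+1=17+1=18
L[3]='$': occ=0, LF[3]=C('$')+0=0+0=0
L[4]='k': occ=0, LF[4]=C('k')+0=7+0=7
L[5]='j': occ=1, LF[5]=C('j')+1=3+1=4
L[6]='l': occ=0, LF[6]=C('l')+0=11+0=11
L[7]='i': occ=0, LF[7]=C('i')+0=2+0=2
L[8]='l': occ=1, LF[8]=C('l')+1=11+1=12
L[9]='n': occ=0, LF[9]=C('n')+0=20+0=20
L[10]='j': occ=2, LF[10]=C('j')+2=3+2=5
L[11]='k': occ=1, LF[11]=C('k')+1=7+1=8
L[12]='l': occ=2, LF[12]=C('l')+2=11+2=13
L[13]='l': occ=3, LF[13]=C('l')+3=11+3=14
L[14]='l': occ=4, LF[14]=C('l')+4=11+4=15
L[15]='h': occ=0, LF[15]=C('h')+0=1+0=1
L[16]='k': occ=2, LF[16]=C('k')+2=7+2=9
L[17]='k': occ=3, LF[17]=C('k')+3=7+3=10
L[18]='l': occ=5, LF[18]=C('l')+5=11+5=16
L[19]='j': occ=3, LF[19]=C('j')+3=3+3=6
L[20]='m': occ=2, LF[20]=C('m')+2=17+2=19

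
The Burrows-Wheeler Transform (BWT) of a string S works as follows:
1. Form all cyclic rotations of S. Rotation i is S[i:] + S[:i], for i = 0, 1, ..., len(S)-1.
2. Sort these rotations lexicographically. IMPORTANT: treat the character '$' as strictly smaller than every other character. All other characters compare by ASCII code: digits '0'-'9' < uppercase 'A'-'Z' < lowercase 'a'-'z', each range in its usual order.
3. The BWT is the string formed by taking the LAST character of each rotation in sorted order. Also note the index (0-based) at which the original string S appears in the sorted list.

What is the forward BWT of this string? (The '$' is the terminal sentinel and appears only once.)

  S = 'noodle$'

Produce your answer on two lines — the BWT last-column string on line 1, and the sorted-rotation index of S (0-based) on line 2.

Answer: eold$on
4

Derivation:
All 7 rotations (rotation i = S[i:]+S[:i]):
  rot[0] = noodle$
  rot[1] = oodle$n
  rot[2] = odle$no
  rot[3] = dle$noo
  rot[4] = le$nood
  rot[5] = e$noodl
  rot[6] = $noodle
Sorted (with $ < everything):
  sorted[0] = $noodle  (last char: 'e')
  sorted[1] = dle$noo  (last char: 'o')
  sorted[2] = e$noodl  (last char: 'l')
  sorted[3] = le$nood  (last char: 'd')
  sorted[4] = noodle$  (last char: '$')
  sorted[5] = odle$no  (last char: 'o')
  sorted[6] = oodle$n  (last char: 'n')
Last column: eold$on
Original string S is at sorted index 4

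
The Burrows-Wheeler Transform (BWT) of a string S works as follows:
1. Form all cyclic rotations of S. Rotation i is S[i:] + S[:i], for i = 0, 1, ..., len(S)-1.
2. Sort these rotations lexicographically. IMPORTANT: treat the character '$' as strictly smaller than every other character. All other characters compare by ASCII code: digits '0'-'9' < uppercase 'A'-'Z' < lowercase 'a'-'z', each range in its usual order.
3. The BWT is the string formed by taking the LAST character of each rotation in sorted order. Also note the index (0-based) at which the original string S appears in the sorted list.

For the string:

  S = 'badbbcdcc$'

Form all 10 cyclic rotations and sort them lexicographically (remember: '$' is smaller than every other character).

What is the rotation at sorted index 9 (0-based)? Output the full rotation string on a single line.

All 10 rotations (rotation i = S[i:]+S[:i]):
  rot[0] = badbbcdcc$
  rot[1] = adbbcdcc$b
  rot[2] = dbbcdcc$ba
  rot[3] = bbcdcc$bad
  rot[4] = bcdcc$badb
  rot[5] = cdcc$badbb
  rot[6] = dcc$badbbc
  rot[7] = cc$badbbcd
  rot[8] = c$badbbcdc
  rot[9] = $badbbcdcc
Sorted (with $ < everything):
  sorted[0] = $badbbcdcc
  sorted[1] = adbbcdcc$b
  sorted[2] = badbbcdcc$
  sorted[3] = bbcdcc$bad
  sorted[4] = bcdcc$badb
  sorted[5] = c$badbbcdc
  sorted[6] = cc$badbbcd
  sorted[7] = cdcc$badbb
  sorted[8] = dbbcdcc$ba
  sorted[9] = dcc$badbbc
sorted[9] = dcc$badbbc

Answer: dcc$badbbc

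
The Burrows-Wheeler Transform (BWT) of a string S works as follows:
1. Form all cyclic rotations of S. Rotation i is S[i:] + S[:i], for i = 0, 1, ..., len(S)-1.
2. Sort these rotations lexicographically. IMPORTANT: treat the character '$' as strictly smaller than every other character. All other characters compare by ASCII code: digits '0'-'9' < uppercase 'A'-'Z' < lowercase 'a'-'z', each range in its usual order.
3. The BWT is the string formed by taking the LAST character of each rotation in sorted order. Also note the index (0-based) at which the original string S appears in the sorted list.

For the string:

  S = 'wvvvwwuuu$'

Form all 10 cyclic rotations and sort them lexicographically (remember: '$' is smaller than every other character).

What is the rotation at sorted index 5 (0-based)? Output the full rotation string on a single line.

All 10 rotations (rotation i = S[i:]+S[:i]):
  rot[0] = wvvvwwuuu$
  rot[1] = vvvwwuuu$w
  rot[2] = vvwwuuu$wv
  rot[3] = vwwuuu$wvv
  rot[4] = wwuuu$wvvv
  rot[5] = wuuu$wvvvw
  rot[6] = uuu$wvvvww
  rot[7] = uu$wvvvwwu
  rot[8] = u$wvvvwwuu
  rot[9] = $wvvvwwuuu
Sorted (with $ < everything):
  sorted[0] = $wvvvwwuuu
  sorted[1] = u$wvvvwwuu
  sorted[2] = uu$wvvvwwu
  sorted[3] = uuu$wvvvww
  sorted[4] = vvvwwuuu$w
  sorted[5] = vvwwuuu$wv
  sorted[6] = vwwuuu$wvv
  sorted[7] = wuuu$wvvvw
  sorted[8] = wvvvwwuuu$
  sorted[9] = wwuuu$wvvv
sorted[5] = vvwwuuu$wv

Answer: vvwwuuu$wv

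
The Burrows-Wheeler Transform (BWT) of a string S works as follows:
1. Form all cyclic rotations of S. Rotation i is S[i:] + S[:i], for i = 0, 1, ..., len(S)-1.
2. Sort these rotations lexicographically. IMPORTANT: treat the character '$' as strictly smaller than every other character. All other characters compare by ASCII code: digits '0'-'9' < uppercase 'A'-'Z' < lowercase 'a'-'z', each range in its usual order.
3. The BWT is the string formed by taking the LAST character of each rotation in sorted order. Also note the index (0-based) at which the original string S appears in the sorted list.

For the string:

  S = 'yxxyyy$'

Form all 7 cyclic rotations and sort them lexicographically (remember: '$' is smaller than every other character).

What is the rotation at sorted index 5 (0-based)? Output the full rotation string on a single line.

All 7 rotations (rotation i = S[i:]+S[:i]):
  rot[0] = yxxyyy$
  rot[1] = xxyyy$y
  rot[2] = xyyy$yx
  rot[3] = yyy$yxx
  rot[4] = yy$yxxy
  rot[5] = y$yxxyy
  rot[6] = $yxxyyy
Sorted (with $ < everything):
  sorted[0] = $yxxyyy
  sorted[1] = xxyyy$y
  sorted[2] = xyyy$yx
  sorted[3] = y$yxxyy
  sorted[4] = yxxyyy$
  sorted[5] = yy$yxxy
  sorted[6] = yyy$yxx
sorted[5] = yy$yxxy

Answer: yy$yxxy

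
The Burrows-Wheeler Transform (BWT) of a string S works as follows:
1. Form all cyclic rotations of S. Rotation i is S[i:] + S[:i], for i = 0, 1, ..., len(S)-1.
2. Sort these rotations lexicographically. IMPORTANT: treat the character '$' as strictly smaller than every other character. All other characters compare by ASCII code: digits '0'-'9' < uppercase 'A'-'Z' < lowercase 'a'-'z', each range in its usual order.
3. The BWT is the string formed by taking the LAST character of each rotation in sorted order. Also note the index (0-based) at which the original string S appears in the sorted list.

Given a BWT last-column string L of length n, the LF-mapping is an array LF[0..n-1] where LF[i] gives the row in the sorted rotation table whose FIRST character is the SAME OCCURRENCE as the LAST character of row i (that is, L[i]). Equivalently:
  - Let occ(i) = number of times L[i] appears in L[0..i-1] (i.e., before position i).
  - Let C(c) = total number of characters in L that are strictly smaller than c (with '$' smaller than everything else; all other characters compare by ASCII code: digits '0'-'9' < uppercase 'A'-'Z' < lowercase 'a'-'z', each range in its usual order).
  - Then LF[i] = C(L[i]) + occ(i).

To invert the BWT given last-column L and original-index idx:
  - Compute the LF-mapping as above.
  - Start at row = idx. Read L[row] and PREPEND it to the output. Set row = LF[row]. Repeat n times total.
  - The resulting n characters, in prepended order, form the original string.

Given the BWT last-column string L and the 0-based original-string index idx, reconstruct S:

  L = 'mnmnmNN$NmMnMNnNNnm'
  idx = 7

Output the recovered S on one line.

Answer: NnNNNnmNNmnnnMmMmm$

Derivation:
LF mapping: 9 14 10 15 11 3 4 0 5 12 1 16 2 6 17 7 8 18 13
Walk LF starting at row 7, prepending L[row]:
  step 1: row=7, L[7]='$', prepend. Next row=LF[7]=0
  step 2: row=0, L[0]='m', prepend. Next row=LF[0]=9
  step 3: row=9, L[9]='m', prepend. Next row=LF[9]=12
  step 4: row=12, L[12]='M', prepend. Next row=LF[12]=2
  step 5: row=2, L[2]='m', prepend. Next row=LF[2]=10
  step 6: row=10, L[10]='M', prepend. Next row=LF[10]=1
  step 7: row=1, L[1]='n', prepend. Next row=LF[1]=14
  step 8: row=14, L[14]='n', prepend. Next row=LF[14]=17
  step 9: row=17, L[17]='n', prepend. Next row=LF[17]=18
  step 10: row=18, L[18]='m', prepend. Next row=LF[18]=13
  step 11: row=13, L[13]='N', prepend. Next row=LF[13]=6
  step 12: row=6, L[6]='N', prepend. Next row=LF[6]=4
  step 13: row=4, L[4]='m', prepend. Next row=LF[4]=11
  step 14: row=11, L[11]='n', prepend. Next row=LF[11]=16
  step 15: row=16, L[16]='N', prepend. Next row=LF[16]=8
  step 16: row=8, L[8]='N', prepend. Next row=LF[8]=5
  step 17: row=5, L[5]='N', prepend. Next row=LF[5]=3
  step 18: row=3, L[3]='n', prepend. Next row=LF[3]=15
  step 19: row=15, L[15]='N', prepend. Next row=LF[15]=7
Reversed output: NnNNNnmNNmnnnMmMmm$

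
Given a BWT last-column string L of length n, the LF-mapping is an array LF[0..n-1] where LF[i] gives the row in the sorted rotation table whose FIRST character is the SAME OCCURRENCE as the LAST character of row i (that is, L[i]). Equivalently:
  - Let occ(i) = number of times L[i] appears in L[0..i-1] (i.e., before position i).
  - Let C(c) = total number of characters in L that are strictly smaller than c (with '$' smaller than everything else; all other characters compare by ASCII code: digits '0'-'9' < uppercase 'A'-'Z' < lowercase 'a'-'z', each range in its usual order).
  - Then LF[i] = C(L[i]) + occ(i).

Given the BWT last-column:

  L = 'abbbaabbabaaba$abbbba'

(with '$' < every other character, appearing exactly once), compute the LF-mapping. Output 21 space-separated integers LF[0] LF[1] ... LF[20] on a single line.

Char counts: '$':1, 'a':9, 'b':11
C (first-col start): C('$')=0, C('a')=1, C('b')=10
L[0]='a': occ=0, LF[0]=C('a')+0=1+0=1
L[1]='b': occ=0, LF[1]=C('b')+0=10+0=10
L[2]='b': occ=1, LF[2]=C('b')+1=10+1=11
L[3]='b': occ=2, LF[3]=C('b')+2=10+2=12
L[4]='a': occ=1, LF[4]=C('a')+1=1+1=2
L[5]='a': occ=2, LF[5]=C('a')+2=1+2=3
L[6]='b': occ=3, LF[6]=C('b')+3=10+3=13
L[7]='b': occ=4, LF[7]=C('b')+4=10+4=14
L[8]='a': occ=3, LF[8]=C('a')+3=1+3=4
L[9]='b': occ=5, LF[9]=C('b')+5=10+5=15
L[10]='a': occ=4, LF[10]=C('a')+4=1+4=5
L[11]='a': occ=5, LF[11]=C('a')+5=1+5=6
L[12]='b': occ=6, LF[12]=C('b')+6=10+6=16
L[13]='a': occ=6, LF[13]=C('a')+6=1+6=7
L[14]='$': occ=0, LF[14]=C('$')+0=0+0=0
L[15]='a': occ=7, LF[15]=C('a')+7=1+7=8
L[16]='b': occ=7, LF[16]=C('b')+7=10+7=17
L[17]='b': occ=8, LF[17]=C('b')+8=10+8=18
L[18]='b': occ=9, LF[18]=C('b')+9=10+9=19
L[19]='b': occ=10, LF[19]=C('b')+10=10+10=20
L[20]='a': occ=8, LF[20]=C('a')+8=1+8=9

Answer: 1 10 11 12 2 3 13 14 4 15 5 6 16 7 0 8 17 18 19 20 9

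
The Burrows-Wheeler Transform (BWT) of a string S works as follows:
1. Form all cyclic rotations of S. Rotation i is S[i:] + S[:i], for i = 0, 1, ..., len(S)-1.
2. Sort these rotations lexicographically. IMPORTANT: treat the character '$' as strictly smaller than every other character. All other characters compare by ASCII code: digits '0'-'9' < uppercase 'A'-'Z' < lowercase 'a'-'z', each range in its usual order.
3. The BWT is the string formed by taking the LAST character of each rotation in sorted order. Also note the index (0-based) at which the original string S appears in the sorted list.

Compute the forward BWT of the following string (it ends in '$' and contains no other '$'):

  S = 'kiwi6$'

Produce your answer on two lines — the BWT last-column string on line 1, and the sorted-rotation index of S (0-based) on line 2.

Answer: 6iwk$i
4

Derivation:
All 6 rotations (rotation i = S[i:]+S[:i]):
  rot[0] = kiwi6$
  rot[1] = iwi6$k
  rot[2] = wi6$ki
  rot[3] = i6$kiw
  rot[4] = 6$kiwi
  rot[5] = $kiwi6
Sorted (with $ < everything):
  sorted[0] = $kiwi6  (last char: '6')
  sorted[1] = 6$kiwi  (last char: 'i')
  sorted[2] = i6$kiw  (last char: 'w')
  sorted[3] = iwi6$k  (last char: 'k')
  sorted[4] = kiwi6$  (last char: '$')
  sorted[5] = wi6$ki  (last char: 'i')
Last column: 6iwk$i
Original string S is at sorted index 4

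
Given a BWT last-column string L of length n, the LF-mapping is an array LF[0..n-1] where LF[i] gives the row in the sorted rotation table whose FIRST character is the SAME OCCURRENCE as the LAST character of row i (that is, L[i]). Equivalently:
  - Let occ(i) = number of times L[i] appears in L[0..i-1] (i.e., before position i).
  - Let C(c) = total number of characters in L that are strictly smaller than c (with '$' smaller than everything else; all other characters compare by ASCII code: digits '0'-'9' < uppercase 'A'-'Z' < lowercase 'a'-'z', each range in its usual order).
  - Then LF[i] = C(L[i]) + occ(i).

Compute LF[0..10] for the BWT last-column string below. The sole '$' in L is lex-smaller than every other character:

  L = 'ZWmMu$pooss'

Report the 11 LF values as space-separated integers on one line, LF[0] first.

Char counts: '$':1, 'M':1, 'W':1, 'Z':1, 'm':1, 'o':2, 'p':1, 's':2, 'u':1
C (first-col start): C('$')=0, C('M')=1, C('W')=2, C('Z')=3, C('m')=4, C('o')=5, C('p')=7, C('s')=8, C('u')=10
L[0]='Z': occ=0, LF[0]=C('Z')+0=3+0=3
L[1]='W': occ=0, LF[1]=C('W')+0=2+0=2
L[2]='m': occ=0, LF[2]=C('m')+0=4+0=4
L[3]='M': occ=0, LF[3]=C('M')+0=1+0=1
L[4]='u': occ=0, LF[4]=C('u')+0=10+0=10
L[5]='$': occ=0, LF[5]=C('$')+0=0+0=0
L[6]='p': occ=0, LF[6]=C('p')+0=7+0=7
L[7]='o': occ=0, LF[7]=C('o')+0=5+0=5
L[8]='o': occ=1, LF[8]=C('o')+1=5+1=6
L[9]='s': occ=0, LF[9]=C('s')+0=8+0=8
L[10]='s': occ=1, LF[10]=C('s')+1=8+1=9

Answer: 3 2 4 1 10 0 7 5 6 8 9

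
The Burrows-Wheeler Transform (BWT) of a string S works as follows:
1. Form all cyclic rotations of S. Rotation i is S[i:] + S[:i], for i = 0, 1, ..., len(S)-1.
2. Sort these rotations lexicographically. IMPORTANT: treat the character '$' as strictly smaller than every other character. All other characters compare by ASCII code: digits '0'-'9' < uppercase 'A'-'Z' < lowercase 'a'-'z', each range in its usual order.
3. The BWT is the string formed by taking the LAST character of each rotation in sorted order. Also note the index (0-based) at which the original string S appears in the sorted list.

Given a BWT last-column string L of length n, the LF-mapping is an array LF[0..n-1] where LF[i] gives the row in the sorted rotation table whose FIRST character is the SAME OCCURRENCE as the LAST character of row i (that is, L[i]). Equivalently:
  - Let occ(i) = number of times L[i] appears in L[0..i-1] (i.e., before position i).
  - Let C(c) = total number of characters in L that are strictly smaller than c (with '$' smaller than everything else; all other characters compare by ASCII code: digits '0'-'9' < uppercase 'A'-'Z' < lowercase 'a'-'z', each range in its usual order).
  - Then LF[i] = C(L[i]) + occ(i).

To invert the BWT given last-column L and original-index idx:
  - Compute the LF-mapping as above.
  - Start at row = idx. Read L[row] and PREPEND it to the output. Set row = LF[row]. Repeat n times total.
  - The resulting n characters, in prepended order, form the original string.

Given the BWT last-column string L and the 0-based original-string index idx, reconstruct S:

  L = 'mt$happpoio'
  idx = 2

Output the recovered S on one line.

LF mapping: 4 10 0 2 1 7 8 9 5 3 6
Walk LF starting at row 2, prepending L[row]:
  step 1: row=2, L[2]='$', prepend. Next row=LF[2]=0
  step 2: row=0, L[0]='m', prepend. Next row=LF[0]=4
  step 3: row=4, L[4]='a', prepend. Next row=LF[4]=1
  step 4: row=1, L[1]='t', prepend. Next row=LF[1]=10
  step 5: row=10, L[10]='o', prepend. Next row=LF[10]=6
  step 6: row=6, L[6]='p', prepend. Next row=LF[6]=8
  step 7: row=8, L[8]='o', prepend. Next row=LF[8]=5
  step 8: row=5, L[5]='p', prepend. Next row=LF[5]=7
  step 9: row=7, L[7]='p', prepend. Next row=LF[7]=9
  step 10: row=9, L[9]='i', prepend. Next row=LF[9]=3
  step 11: row=3, L[3]='h', prepend. Next row=LF[3]=2
Reversed output: hippopotam$

Answer: hippopotam$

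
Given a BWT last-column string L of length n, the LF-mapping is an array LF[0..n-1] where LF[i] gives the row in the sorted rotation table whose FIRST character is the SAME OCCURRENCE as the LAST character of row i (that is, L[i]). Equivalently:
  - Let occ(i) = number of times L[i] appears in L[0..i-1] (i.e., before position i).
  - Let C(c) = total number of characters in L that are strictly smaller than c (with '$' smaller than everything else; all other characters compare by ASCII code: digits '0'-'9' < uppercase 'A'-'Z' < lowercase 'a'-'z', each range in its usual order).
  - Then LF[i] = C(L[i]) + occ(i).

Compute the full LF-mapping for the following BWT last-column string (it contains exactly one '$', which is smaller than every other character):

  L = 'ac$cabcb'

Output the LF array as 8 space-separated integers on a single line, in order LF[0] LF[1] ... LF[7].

Answer: 1 5 0 6 2 3 7 4

Derivation:
Char counts: '$':1, 'a':2, 'b':2, 'c':3
C (first-col start): C('$')=0, C('a')=1, C('b')=3, C('c')=5
L[0]='a': occ=0, LF[0]=C('a')+0=1+0=1
L[1]='c': occ=0, LF[1]=C('c')+0=5+0=5
L[2]='$': occ=0, LF[2]=C('$')+0=0+0=0
L[3]='c': occ=1, LF[3]=C('c')+1=5+1=6
L[4]='a': occ=1, LF[4]=C('a')+1=1+1=2
L[5]='b': occ=0, LF[5]=C('b')+0=3+0=3
L[6]='c': occ=2, LF[6]=C('c')+2=5+2=7
L[7]='b': occ=1, LF[7]=C('b')+1=3+1=4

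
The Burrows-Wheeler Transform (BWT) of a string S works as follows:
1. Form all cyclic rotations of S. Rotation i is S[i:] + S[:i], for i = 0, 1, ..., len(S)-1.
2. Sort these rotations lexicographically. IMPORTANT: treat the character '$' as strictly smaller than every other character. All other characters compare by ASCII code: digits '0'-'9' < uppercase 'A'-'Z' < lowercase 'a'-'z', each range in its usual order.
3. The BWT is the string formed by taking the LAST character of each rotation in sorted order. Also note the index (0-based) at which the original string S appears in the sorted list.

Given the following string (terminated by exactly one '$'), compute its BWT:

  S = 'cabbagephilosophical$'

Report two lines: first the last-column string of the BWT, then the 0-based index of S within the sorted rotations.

Answer: lcbcba$igapphhaisloeo
6

Derivation:
All 21 rotations (rotation i = S[i:]+S[:i]):
  rot[0] = cabbagephilosophical$
  rot[1] = abbagephilosophical$c
  rot[2] = bbagephilosophical$ca
  rot[3] = bagephilosophical$cab
  rot[4] = agephilosophical$cabb
  rot[5] = gephilosophical$cabba
  rot[6] = ephilosophical$cabbag
  rot[7] = philosophical$cabbage
  rot[8] = hilosophical$cabbagep
  rot[9] = ilosophical$cabbageph
  rot[10] = losophical$cabbagephi
  rot[11] = osophical$cabbagephil
  rot[12] = sophical$cabbagephilo
  rot[13] = ophical$cabbagephilos
  rot[14] = phical$cabbagephiloso
  rot[15] = hical$cabbagephilosop
  rot[16] = ical$cabbagephilosoph
  rot[17] = cal$cabbagephilosophi
  rot[18] = al$cabbagephilosophic
  rot[19] = l$cabbagephilosophica
  rot[20] = $cabbagephilosophical
Sorted (with $ < everything):
  sorted[0] = $cabbagephilosophical  (last char: 'l')
  sorted[1] = abbagephilosophical$c  (last char: 'c')
  sorted[2] = agephilosophical$cabb  (last char: 'b')
  sorted[3] = al$cabbagephilosophic  (last char: 'c')
  sorted[4] = bagephilosophical$cab  (last char: 'b')
  sorted[5] = bbagephilosophical$ca  (last char: 'a')
  sorted[6] = cabbagephilosophical$  (last char: '$')
  sorted[7] = cal$cabbagephilosophi  (last char: 'i')
  sorted[8] = ephilosophical$cabbag  (last char: 'g')
  sorted[9] = gephilosophical$cabba  (last char: 'a')
  sorted[10] = hical$cabbagephilosop  (last char: 'p')
  sorted[11] = hilosophical$cabbagep  (last char: 'p')
  sorted[12] = ical$cabbagephilosoph  (last char: 'h')
  sorted[13] = ilosophical$cabbageph  (last char: 'h')
  sorted[14] = l$cabbagephilosophica  (last char: 'a')
  sorted[15] = losophical$cabbagephi  (last char: 'i')
  sorted[16] = ophical$cabbagephilos  (last char: 's')
  sorted[17] = osophical$cabbagephil  (last char: 'l')
  sorted[18] = phical$cabbagephiloso  (last char: 'o')
  sorted[19] = philosophical$cabbage  (last char: 'e')
  sorted[20] = sophical$cabbagephilo  (last char: 'o')
Last column: lcbcba$igapphhaisloeo
Original string S is at sorted index 6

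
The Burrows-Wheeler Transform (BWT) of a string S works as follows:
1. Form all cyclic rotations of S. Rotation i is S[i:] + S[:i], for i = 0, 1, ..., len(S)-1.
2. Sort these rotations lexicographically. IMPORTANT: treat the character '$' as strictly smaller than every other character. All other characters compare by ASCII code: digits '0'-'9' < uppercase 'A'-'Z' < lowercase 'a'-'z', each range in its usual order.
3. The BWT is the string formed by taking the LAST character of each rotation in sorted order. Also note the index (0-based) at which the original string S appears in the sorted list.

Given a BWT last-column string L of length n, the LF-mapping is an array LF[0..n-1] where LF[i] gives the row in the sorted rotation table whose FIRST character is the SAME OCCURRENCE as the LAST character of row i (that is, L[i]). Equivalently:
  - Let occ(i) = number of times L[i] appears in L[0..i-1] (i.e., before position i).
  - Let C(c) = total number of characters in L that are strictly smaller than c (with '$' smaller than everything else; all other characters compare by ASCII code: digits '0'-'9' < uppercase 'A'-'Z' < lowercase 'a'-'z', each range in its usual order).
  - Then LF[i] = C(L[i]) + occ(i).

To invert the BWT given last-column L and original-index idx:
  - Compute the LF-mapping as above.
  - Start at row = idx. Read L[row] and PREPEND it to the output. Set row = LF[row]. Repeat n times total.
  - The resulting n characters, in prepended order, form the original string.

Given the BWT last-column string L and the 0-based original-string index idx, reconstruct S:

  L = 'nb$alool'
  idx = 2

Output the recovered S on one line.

Answer: balloon$

Derivation:
LF mapping: 5 2 0 1 3 6 7 4
Walk LF starting at row 2, prepending L[row]:
  step 1: row=2, L[2]='$', prepend. Next row=LF[2]=0
  step 2: row=0, L[0]='n', prepend. Next row=LF[0]=5
  step 3: row=5, L[5]='o', prepend. Next row=LF[5]=6
  step 4: row=6, L[6]='o', prepend. Next row=LF[6]=7
  step 5: row=7, L[7]='l', prepend. Next row=LF[7]=4
  step 6: row=4, L[4]='l', prepend. Next row=LF[4]=3
  step 7: row=3, L[3]='a', prepend. Next row=LF[3]=1
  step 8: row=1, L[1]='b', prepend. Next row=LF[1]=2
Reversed output: balloon$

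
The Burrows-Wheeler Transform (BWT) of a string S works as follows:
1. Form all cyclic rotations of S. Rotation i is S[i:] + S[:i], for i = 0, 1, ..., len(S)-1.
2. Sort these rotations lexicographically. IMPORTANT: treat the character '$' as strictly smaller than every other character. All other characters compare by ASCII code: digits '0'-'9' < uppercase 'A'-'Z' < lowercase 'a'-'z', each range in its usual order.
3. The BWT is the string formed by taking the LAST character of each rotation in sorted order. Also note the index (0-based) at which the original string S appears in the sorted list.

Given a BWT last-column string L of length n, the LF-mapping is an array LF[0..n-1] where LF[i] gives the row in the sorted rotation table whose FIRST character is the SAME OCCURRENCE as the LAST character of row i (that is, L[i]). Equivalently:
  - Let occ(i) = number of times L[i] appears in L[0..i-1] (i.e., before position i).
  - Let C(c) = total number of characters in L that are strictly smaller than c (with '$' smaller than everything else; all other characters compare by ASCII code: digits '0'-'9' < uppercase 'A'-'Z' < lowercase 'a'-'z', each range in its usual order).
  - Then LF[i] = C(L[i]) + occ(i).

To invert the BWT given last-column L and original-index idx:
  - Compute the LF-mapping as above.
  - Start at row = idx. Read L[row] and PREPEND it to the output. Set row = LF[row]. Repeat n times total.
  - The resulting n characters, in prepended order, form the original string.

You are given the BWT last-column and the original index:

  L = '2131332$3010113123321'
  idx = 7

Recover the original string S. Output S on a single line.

Answer: 12331311013330212312$

Derivation:
LF mapping: 10 3 14 4 15 16 11 0 17 1 5 2 6 7 18 8 12 19 20 13 9
Walk LF starting at row 7, prepending L[row]:
  step 1: row=7, L[7]='$', prepend. Next row=LF[7]=0
  step 2: row=0, L[0]='2', prepend. Next row=LF[0]=10
  step 3: row=10, L[10]='1', prepend. Next row=LF[10]=5
  step 4: row=5, L[5]='3', prepend. Next row=LF[5]=16
  step 5: row=16, L[16]='2', prepend. Next row=LF[16]=12
  step 6: row=12, L[12]='1', prepend. Next row=LF[12]=6
  step 7: row=6, L[6]='2', prepend. Next row=LF[6]=11
  step 8: row=11, L[11]='0', prepend. Next row=LF[11]=2
  step 9: row=2, L[2]='3', prepend. Next row=LF[2]=14
  step 10: row=14, L[14]='3', prepend. Next row=LF[14]=18
  step 11: row=18, L[18]='3', prepend. Next row=LF[18]=20
  step 12: row=20, L[20]='1', prepend. Next row=LF[20]=9
  step 13: row=9, L[9]='0', prepend. Next row=LF[9]=1
  step 14: row=1, L[1]='1', prepend. Next row=LF[1]=3
  step 15: row=3, L[3]='1', prepend. Next row=LF[3]=4
  step 16: row=4, L[4]='3', prepend. Next row=LF[4]=15
  step 17: row=15, L[15]='1', prepend. Next row=LF[15]=8
  step 18: row=8, L[8]='3', prepend. Next row=LF[8]=17
  step 19: row=17, L[17]='3', prepend. Next row=LF[17]=19
  step 20: row=19, L[19]='2', prepend. Next row=LF[19]=13
  step 21: row=13, L[13]='1', prepend. Next row=LF[13]=7
Reversed output: 12331311013330212312$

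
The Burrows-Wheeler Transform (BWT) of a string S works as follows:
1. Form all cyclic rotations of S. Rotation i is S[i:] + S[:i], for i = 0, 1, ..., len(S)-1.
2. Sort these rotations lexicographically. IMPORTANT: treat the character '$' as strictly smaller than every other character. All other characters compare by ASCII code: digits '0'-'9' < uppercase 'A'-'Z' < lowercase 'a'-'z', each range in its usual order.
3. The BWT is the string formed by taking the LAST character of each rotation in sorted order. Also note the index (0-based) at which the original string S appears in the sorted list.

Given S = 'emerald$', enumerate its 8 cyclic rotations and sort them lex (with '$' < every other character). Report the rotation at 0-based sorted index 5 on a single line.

Answer: ld$emera

Derivation:
All 8 rotations (rotation i = S[i:]+S[:i]):
  rot[0] = emerald$
  rot[1] = merald$e
  rot[2] = erald$em
  rot[3] = rald$eme
  rot[4] = ald$emer
  rot[5] = ld$emera
  rot[6] = d$emeral
  rot[7] = $emerald
Sorted (with $ < everything):
  sorted[0] = $emerald
  sorted[1] = ald$emer
  sorted[2] = d$emeral
  sorted[3] = emerald$
  sorted[4] = erald$em
  sorted[5] = ld$emera
  sorted[6] = merald$e
  sorted[7] = rald$eme
sorted[5] = ld$emera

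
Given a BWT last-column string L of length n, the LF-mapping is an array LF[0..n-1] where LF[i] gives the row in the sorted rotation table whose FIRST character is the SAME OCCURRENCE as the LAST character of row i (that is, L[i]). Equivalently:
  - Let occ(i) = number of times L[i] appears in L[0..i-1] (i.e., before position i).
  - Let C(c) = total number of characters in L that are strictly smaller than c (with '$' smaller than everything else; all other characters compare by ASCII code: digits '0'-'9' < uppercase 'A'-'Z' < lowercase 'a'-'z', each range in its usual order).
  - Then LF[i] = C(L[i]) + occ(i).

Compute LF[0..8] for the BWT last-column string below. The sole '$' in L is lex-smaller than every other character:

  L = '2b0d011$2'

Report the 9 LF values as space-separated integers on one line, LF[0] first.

Char counts: '$':1, '0':2, '1':2, '2':2, 'b':1, 'd':1
C (first-col start): C('$')=0, C('0')=1, C('1')=3, C('2')=5, C('b')=7, C('d')=8
L[0]='2': occ=0, LF[0]=C('2')+0=5+0=5
L[1]='b': occ=0, LF[1]=C('b')+0=7+0=7
L[2]='0': occ=0, LF[2]=C('0')+0=1+0=1
L[3]='d': occ=0, LF[3]=C('d')+0=8+0=8
L[4]='0': occ=1, LF[4]=C('0')+1=1+1=2
L[5]='1': occ=0, LF[5]=C('1')+0=3+0=3
L[6]='1': occ=1, LF[6]=C('1')+1=3+1=4
L[7]='$': occ=0, LF[7]=C('$')+0=0+0=0
L[8]='2': occ=1, LF[8]=C('2')+1=5+1=6

Answer: 5 7 1 8 2 3 4 0 6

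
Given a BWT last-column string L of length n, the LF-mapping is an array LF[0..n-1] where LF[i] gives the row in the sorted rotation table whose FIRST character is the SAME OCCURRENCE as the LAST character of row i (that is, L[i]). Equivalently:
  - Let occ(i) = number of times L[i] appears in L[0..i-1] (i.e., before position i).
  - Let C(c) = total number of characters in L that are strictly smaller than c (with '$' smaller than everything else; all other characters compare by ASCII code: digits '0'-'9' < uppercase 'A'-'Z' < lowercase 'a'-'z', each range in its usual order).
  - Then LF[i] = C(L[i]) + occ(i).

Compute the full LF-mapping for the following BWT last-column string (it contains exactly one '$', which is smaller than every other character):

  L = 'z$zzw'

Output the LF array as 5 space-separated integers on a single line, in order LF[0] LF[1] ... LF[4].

Char counts: '$':1, 'w':1, 'z':3
C (first-col start): C('$')=0, C('w')=1, C('z')=2
L[0]='z': occ=0, LF[0]=C('z')+0=2+0=2
L[1]='$': occ=0, LF[1]=C('$')+0=0+0=0
L[2]='z': occ=1, LF[2]=C('z')+1=2+1=3
L[3]='z': occ=2, LF[3]=C('z')+2=2+2=4
L[4]='w': occ=0, LF[4]=C('w')+0=1+0=1

Answer: 2 0 3 4 1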